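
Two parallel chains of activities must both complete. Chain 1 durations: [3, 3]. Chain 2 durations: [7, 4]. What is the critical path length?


Path A total = 3 + 3 = 6
Path B total = 7 + 4 = 11
Critical path = longest path = max(6, 11) = 11

11


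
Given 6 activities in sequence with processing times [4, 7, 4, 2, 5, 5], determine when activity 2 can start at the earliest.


Activity 2 starts after activities 1 through 1 complete.
Predecessor durations: [4]
ES = 4 = 4

4


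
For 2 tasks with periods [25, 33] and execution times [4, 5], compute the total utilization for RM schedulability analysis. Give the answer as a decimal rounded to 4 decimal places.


Compute individual utilizations (exact fractions):
  Task 1: C/T = 4/25 (approx. 0.16)
  Task 2: C/T = 5/33 (approx. 0.1515)
Total utilization U = 4/25 + 5/33 = 257/825
Rounded to 4 decimal places: U = 0.3115
RM (Liu & Layland) bound for 2 tasks = 0.828427; compare with U = 257/825 (approx. 0.311515)
U <= bound, so schedulable by RM sufficient condition.

0.3115


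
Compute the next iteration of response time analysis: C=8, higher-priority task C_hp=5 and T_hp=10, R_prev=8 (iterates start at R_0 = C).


R_next = C + ceil(R_prev / T_hp) * C_hp
ceil(8 / 10) = ceil(0.8) = 1
Interference = 1 * 5 = 5
R_next = 8 + 5 = 13

13


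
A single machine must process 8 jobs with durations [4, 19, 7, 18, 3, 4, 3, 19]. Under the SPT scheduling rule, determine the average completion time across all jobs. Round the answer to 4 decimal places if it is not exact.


Sort jobs by processing time (SPT order): [3, 3, 4, 4, 7, 18, 19, 19]
Compute completion times sequentially:
  Job 1: processing = 3, completes at 3
  Job 2: processing = 3, completes at 6
  Job 3: processing = 4, completes at 10
  Job 4: processing = 4, completes at 14
  Job 5: processing = 7, completes at 21
  Job 6: processing = 18, completes at 39
  Job 7: processing = 19, completes at 58
  Job 8: processing = 19, completes at 77
Sum of completion times = 228
Average completion time = 228/8 = 28.5

28.5


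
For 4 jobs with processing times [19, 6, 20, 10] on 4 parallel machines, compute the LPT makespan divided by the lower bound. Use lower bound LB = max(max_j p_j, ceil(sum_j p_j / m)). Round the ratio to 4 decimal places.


LPT order: [20, 19, 10, 6]
Machine loads after assignment: [20, 19, 10, 6]
LPT makespan = 20
Lower bound = max(max_job, ceil(total/4)) = max(20, 14) = 20
Ratio = 20 / 20 = 1.0

1.0


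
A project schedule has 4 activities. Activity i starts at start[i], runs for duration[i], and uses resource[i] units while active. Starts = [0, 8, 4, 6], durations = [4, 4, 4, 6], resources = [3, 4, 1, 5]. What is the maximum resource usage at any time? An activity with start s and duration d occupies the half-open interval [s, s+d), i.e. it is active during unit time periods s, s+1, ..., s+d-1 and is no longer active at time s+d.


Each activity i is active on [start_i, start_i + duration_i).
Compute total resource usage per time slot:
  t=0: active resources = [3], total = 3
  t=1: active resources = [3], total = 3
  t=2: active resources = [3], total = 3
  t=3: active resources = [3], total = 3
  t=4: active resources = [1], total = 1
  t=5: active resources = [1], total = 1
  t=6: active resources = [1, 5], total = 6
  t=7: active resources = [1, 5], total = 6
  t=8: active resources = [4, 5], total = 9
  t=9: active resources = [4, 5], total = 9
  t=10: active resources = [4, 5], total = 9
  t=11: active resources = [4, 5], total = 9
Peak resource demand = 9

9


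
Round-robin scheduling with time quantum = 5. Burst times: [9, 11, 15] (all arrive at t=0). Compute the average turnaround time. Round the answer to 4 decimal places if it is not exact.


Time quantum = 5
Execution trace:
  J1 runs 5 units, time = 5
  J2 runs 5 units, time = 10
  J3 runs 5 units, time = 15
  J1 runs 4 units, time = 19
  J2 runs 5 units, time = 24
  J3 runs 5 units, time = 29
  J2 runs 1 units, time = 30
  J3 runs 5 units, time = 35
Finish times: [19, 30, 35]
Average turnaround = 84/3 = 28.0

28.0


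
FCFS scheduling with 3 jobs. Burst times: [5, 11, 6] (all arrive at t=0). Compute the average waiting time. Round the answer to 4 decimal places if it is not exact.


FCFS order (as given): [5, 11, 6]
Waiting times:
  Job 1: wait = 0
  Job 2: wait = 5
  Job 3: wait = 16
Sum of waiting times = 21
Average waiting time = 21/3 = 7.0

7.0


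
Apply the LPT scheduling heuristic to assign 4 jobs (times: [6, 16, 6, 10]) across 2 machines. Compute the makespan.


Sort jobs in decreasing order (LPT): [16, 10, 6, 6]
Assign each job to the least loaded machine:
  Machine 1: jobs [16, 6], load = 22
  Machine 2: jobs [10, 6], load = 16
Makespan = max load = 22

22


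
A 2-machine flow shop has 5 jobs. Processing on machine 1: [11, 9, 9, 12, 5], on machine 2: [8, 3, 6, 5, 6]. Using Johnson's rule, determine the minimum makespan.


Apply Johnson's rule:
  Group 1 (a <= b): [(5, 5, 6)]
  Group 2 (a > b): [(1, 11, 8), (3, 9, 6), (4, 12, 5), (2, 9, 3)]
Optimal job order: [5, 1, 3, 4, 2]
Schedule:
  Job 5: M1 done at 5, M2 done at 11
  Job 1: M1 done at 16, M2 done at 24
  Job 3: M1 done at 25, M2 done at 31
  Job 4: M1 done at 37, M2 done at 42
  Job 2: M1 done at 46, M2 done at 49
Makespan = 49

49


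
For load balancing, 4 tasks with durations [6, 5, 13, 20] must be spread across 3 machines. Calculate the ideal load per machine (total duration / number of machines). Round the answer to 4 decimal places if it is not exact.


Total processing time = 6 + 5 + 13 + 20 = 44
Number of machines = 3
Ideal balanced load = 44 / 3 = 14.6667

14.6667


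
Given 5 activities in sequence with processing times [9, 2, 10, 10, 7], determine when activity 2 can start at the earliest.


Activity 2 starts after activities 1 through 1 complete.
Predecessor durations: [9]
ES = 9 = 9

9


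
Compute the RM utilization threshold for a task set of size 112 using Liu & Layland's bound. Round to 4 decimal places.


Compute 2^(1/112) = 1.0062080044
Subtract 1: 1.0062080044 - 1 = 0.0062080044
Multiply by n: 112 * 0.0062080044 = 0.6952964928
Round to 4 dp: 0.6953

0.6953


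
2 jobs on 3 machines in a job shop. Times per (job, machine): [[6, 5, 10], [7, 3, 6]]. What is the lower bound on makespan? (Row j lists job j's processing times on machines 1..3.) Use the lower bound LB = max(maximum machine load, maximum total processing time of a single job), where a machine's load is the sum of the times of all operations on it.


Machine loads:
  Machine 1: 6 + 7 = 13
  Machine 2: 5 + 3 = 8
  Machine 3: 10 + 6 = 16
Max machine load = 16
Job totals:
  Job 1: 21
  Job 2: 16
Max job total = 21
Lower bound = max(16, 21) = 21

21


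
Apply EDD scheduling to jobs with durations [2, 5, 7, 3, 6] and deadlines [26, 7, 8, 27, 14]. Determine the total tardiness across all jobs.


Sort by due date (EDD order): [(5, 7), (7, 8), (6, 14), (2, 26), (3, 27)]
Compute completion times and tardiness:
  Job 1: p=5, d=7, C=5, tardiness=max(0,5-7)=0
  Job 2: p=7, d=8, C=12, tardiness=max(0,12-8)=4
  Job 3: p=6, d=14, C=18, tardiness=max(0,18-14)=4
  Job 4: p=2, d=26, C=20, tardiness=max(0,20-26)=0
  Job 5: p=3, d=27, C=23, tardiness=max(0,23-27)=0
Total tardiness = 8

8


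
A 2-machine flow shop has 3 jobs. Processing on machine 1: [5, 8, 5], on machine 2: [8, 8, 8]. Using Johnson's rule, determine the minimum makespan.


Apply Johnson's rule:
  Group 1 (a <= b): [(1, 5, 8), (3, 5, 8), (2, 8, 8)]
  Group 2 (a > b): []
Optimal job order: [1, 3, 2]
Schedule:
  Job 1: M1 done at 5, M2 done at 13
  Job 3: M1 done at 10, M2 done at 21
  Job 2: M1 done at 18, M2 done at 29
Makespan = 29

29


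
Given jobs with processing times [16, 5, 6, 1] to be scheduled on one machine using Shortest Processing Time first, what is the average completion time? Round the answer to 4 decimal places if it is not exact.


Sort jobs by processing time (SPT order): [1, 5, 6, 16]
Compute completion times sequentially:
  Job 1: processing = 1, completes at 1
  Job 2: processing = 5, completes at 6
  Job 3: processing = 6, completes at 12
  Job 4: processing = 16, completes at 28
Sum of completion times = 47
Average completion time = 47/4 = 11.75

11.75


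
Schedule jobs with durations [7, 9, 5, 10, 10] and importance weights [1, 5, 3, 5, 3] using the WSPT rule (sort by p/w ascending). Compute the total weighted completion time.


Compute p/w ratios and sort ascending (WSPT): [(5, 3), (9, 5), (10, 5), (10, 3), (7, 1)]
Compute weighted completion times:
  Job (p=5,w=3): C=5, w*C=3*5=15
  Job (p=9,w=5): C=14, w*C=5*14=70
  Job (p=10,w=5): C=24, w*C=5*24=120
  Job (p=10,w=3): C=34, w*C=3*34=102
  Job (p=7,w=1): C=41, w*C=1*41=41
Total weighted completion time = 348

348


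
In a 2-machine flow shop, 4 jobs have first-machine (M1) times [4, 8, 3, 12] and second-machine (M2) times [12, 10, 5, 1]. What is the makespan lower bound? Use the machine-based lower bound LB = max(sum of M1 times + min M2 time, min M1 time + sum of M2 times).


LB1 = sum(M1 times) + min(M2 times) = 27 + 1 = 28
LB2 = min(M1 times) + sum(M2 times) = 3 + 28 = 31
Lower bound = max(LB1, LB2) = max(28, 31) = 31

31


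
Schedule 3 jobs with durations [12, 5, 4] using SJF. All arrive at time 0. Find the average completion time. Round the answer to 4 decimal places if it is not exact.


SJF order (ascending): [4, 5, 12]
Completion times:
  Job 1: burst=4, C=4
  Job 2: burst=5, C=9
  Job 3: burst=12, C=21
Average completion = 34/3 = 11.3333

11.3333


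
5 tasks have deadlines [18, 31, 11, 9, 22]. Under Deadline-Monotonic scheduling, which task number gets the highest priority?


Sort tasks by relative deadline (ascending):
  Task 4: deadline = 9
  Task 3: deadline = 11
  Task 1: deadline = 18
  Task 5: deadline = 22
  Task 2: deadline = 31
Priority order (highest first): [4, 3, 1, 5, 2]
Highest priority task = 4

4


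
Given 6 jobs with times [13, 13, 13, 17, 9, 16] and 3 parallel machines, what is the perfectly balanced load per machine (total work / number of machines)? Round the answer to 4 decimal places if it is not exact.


Total processing time = 13 + 13 + 13 + 17 + 9 + 16 = 81
Number of machines = 3
Ideal balanced load = 81 / 3 = 27.0

27.0


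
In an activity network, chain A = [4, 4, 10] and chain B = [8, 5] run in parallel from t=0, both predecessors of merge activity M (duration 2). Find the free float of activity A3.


ES(A3) = sum of predecessors on chain A = 8
EF(A3) = ES + duration = 8 + 10 = 18
Successor of A3 is M. ES(M) = max(sum(A), sum(B)) = max(18, 13) = 18
Free float = ES(successor) - EF(current) = 18 - 18 = 0

0


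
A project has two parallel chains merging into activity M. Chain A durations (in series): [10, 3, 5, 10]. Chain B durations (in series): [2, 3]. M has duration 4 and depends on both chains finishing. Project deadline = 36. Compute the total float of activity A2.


Forward pass: ES(A2) = sum of predecessors on chain A = 10
EF = ES + duration = 10 + 3 = 13
Backward pass: LF(M) = deadline = 36; LS(M) = 36 - 4 = 32
LF(A2) = LS(M) - sum(successors on chain A) = 32 - 15 = 17
LS = LF - duration = 17 - 3 = 14
Total float = LS - ES = 14 - 10 = 4

4


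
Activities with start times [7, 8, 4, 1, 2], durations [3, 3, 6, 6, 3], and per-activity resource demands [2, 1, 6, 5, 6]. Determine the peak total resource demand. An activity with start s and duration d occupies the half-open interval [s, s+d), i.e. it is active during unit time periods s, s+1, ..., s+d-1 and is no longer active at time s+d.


Each activity i is active on [start_i, start_i + duration_i).
Compute total resource usage per time slot:
  t=0: active resources = [], total = 0
  t=1: active resources = [5], total = 5
  t=2: active resources = [5, 6], total = 11
  t=3: active resources = [5, 6], total = 11
  t=4: active resources = [6, 5, 6], total = 17
  t=5: active resources = [6, 5], total = 11
  t=6: active resources = [6, 5], total = 11
  t=7: active resources = [2, 6], total = 8
  t=8: active resources = [2, 1, 6], total = 9
  t=9: active resources = [2, 1, 6], total = 9
  t=10: active resources = [1], total = 1
Peak resource demand = 17

17


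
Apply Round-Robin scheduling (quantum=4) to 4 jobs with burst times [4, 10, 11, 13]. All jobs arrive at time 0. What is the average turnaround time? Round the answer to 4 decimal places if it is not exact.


Time quantum = 4
Execution trace:
  J1 runs 4 units, time = 4
  J2 runs 4 units, time = 8
  J3 runs 4 units, time = 12
  J4 runs 4 units, time = 16
  J2 runs 4 units, time = 20
  J3 runs 4 units, time = 24
  J4 runs 4 units, time = 28
  J2 runs 2 units, time = 30
  J3 runs 3 units, time = 33
  J4 runs 4 units, time = 37
  J4 runs 1 units, time = 38
Finish times: [4, 30, 33, 38]
Average turnaround = 105/4 = 26.25

26.25


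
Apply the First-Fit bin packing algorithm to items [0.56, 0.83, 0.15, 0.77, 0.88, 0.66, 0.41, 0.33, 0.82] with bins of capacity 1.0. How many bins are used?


Place items sequentially using First-Fit:
  Item 0.56 -> new Bin 1
  Item 0.83 -> new Bin 2
  Item 0.15 -> Bin 1 (now 0.71)
  Item 0.77 -> new Bin 3
  Item 0.88 -> new Bin 4
  Item 0.66 -> new Bin 5
  Item 0.41 -> new Bin 6
  Item 0.33 -> Bin 5 (now 0.99)
  Item 0.82 -> new Bin 7
Total bins used = 7

7


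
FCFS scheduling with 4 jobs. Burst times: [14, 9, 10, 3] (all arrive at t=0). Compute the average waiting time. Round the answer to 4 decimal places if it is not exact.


FCFS order (as given): [14, 9, 10, 3]
Waiting times:
  Job 1: wait = 0
  Job 2: wait = 14
  Job 3: wait = 23
  Job 4: wait = 33
Sum of waiting times = 70
Average waiting time = 70/4 = 17.5

17.5


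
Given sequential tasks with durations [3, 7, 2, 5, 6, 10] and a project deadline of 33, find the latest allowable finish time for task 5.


LF(activity 5) = deadline - sum of successor durations
Successors: activities 6 through 6 with durations [10]
Sum of successor durations = 10
LF = 33 - 10 = 23

23


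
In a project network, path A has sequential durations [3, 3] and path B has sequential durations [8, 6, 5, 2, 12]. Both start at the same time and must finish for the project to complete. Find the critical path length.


Path A total = 3 + 3 = 6
Path B total = 8 + 6 + 5 + 2 + 12 = 33
Critical path = longest path = max(6, 33) = 33

33


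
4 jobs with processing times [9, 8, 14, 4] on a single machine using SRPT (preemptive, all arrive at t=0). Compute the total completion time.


Since all jobs arrive at t=0, SRPT equals SPT ordering.
SPT order: [4, 8, 9, 14]
Completion times:
  Job 1: p=4, C=4
  Job 2: p=8, C=12
  Job 3: p=9, C=21
  Job 4: p=14, C=35
Total completion time = 4 + 12 + 21 + 35 = 72

72


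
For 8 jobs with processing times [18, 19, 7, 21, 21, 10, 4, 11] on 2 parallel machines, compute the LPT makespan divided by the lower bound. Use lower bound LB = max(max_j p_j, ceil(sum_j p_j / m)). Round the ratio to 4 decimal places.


LPT order: [21, 21, 19, 18, 11, 10, 7, 4]
Machine loads after assignment: [57, 54]
LPT makespan = 57
Lower bound = max(max_job, ceil(total/2)) = max(21, 56) = 56
Ratio = 57 / 56 = 1.0179

1.0179


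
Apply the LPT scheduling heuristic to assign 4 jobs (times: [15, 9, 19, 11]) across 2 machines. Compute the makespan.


Sort jobs in decreasing order (LPT): [19, 15, 11, 9]
Assign each job to the least loaded machine:
  Machine 1: jobs [19, 9], load = 28
  Machine 2: jobs [15, 11], load = 26
Makespan = max load = 28

28


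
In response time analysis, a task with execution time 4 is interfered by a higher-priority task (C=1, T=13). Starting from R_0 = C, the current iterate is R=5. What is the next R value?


R_next = C + ceil(R_prev / T_hp) * C_hp
ceil(5 / 13) = ceil(0.3846) = 1
Interference = 1 * 1 = 1
R_next = 4 + 1 = 5
R_next = R_prev, so the iteration has converged (response time = 5).

5


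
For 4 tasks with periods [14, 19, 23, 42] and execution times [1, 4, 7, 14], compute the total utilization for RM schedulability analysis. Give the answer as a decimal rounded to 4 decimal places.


Compute individual utilizations (exact fractions):
  Task 1: C/T = 1/14 (approx. 0.0714)
  Task 2: C/T = 4/19 (approx. 0.2105)
  Task 3: C/T = 7/23 (approx. 0.3043)
  Task 4: C/T = 14/42 = 1/3 (approx. 0.3333)
Total utilization U = 1/14 + 4/19 + 7/23 + 1/3 = 16879/18354
Rounded to 4 decimal places: U = 0.9196
RM (Liu & Layland) bound for 4 tasks = 0.756828; compare with U = 16879/18354 (approx. 0.919636)
bound < U <= 1, so the RM sufficient condition is not met (inconclusive; an exact test such as response-time analysis is needed).

0.9196


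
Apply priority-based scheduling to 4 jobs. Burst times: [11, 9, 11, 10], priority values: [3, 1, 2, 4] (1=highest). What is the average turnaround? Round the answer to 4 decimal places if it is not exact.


Sort by priority (ascending = highest first):
Order: [(1, 9), (2, 11), (3, 11), (4, 10)]
Completion times:
  Priority 1, burst=9, C=9
  Priority 2, burst=11, C=20
  Priority 3, burst=11, C=31
  Priority 4, burst=10, C=41
Average turnaround = 101/4 = 25.25

25.25


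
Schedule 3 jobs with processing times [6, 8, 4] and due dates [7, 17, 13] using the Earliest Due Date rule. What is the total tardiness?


Sort by due date (EDD order): [(6, 7), (4, 13), (8, 17)]
Compute completion times and tardiness:
  Job 1: p=6, d=7, C=6, tardiness=max(0,6-7)=0
  Job 2: p=4, d=13, C=10, tardiness=max(0,10-13)=0
  Job 3: p=8, d=17, C=18, tardiness=max(0,18-17)=1
Total tardiness = 1

1


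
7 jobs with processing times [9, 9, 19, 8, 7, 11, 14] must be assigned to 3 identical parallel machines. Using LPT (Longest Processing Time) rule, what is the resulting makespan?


Sort jobs in decreasing order (LPT): [19, 14, 11, 9, 9, 8, 7]
Assign each job to the least loaded machine:
  Machine 1: jobs [19, 8], load = 27
  Machine 2: jobs [14, 9], load = 23
  Machine 3: jobs [11, 9, 7], load = 27
Makespan = max load = 27

27


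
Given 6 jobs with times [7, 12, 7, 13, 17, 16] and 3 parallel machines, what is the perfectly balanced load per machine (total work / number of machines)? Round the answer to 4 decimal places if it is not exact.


Total processing time = 7 + 12 + 7 + 13 + 17 + 16 = 72
Number of machines = 3
Ideal balanced load = 72 / 3 = 24.0

24.0


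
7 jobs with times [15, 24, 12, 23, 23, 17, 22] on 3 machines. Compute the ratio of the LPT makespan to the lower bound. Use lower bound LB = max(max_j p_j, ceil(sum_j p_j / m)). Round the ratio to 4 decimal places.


LPT order: [24, 23, 23, 22, 17, 15, 12]
Machine loads after assignment: [51, 45, 40]
LPT makespan = 51
Lower bound = max(max_job, ceil(total/3)) = max(24, 46) = 46
Ratio = 51 / 46 = 1.1087

1.1087


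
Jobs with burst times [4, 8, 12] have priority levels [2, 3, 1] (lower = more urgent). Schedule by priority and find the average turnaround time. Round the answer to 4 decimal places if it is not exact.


Sort by priority (ascending = highest first):
Order: [(1, 12), (2, 4), (3, 8)]
Completion times:
  Priority 1, burst=12, C=12
  Priority 2, burst=4, C=16
  Priority 3, burst=8, C=24
Average turnaround = 52/3 = 17.3333

17.3333


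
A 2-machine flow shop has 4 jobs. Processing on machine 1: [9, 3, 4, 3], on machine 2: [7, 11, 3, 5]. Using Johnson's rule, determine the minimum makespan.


Apply Johnson's rule:
  Group 1 (a <= b): [(2, 3, 11), (4, 3, 5)]
  Group 2 (a > b): [(1, 9, 7), (3, 4, 3)]
Optimal job order: [2, 4, 1, 3]
Schedule:
  Job 2: M1 done at 3, M2 done at 14
  Job 4: M1 done at 6, M2 done at 19
  Job 1: M1 done at 15, M2 done at 26
  Job 3: M1 done at 19, M2 done at 29
Makespan = 29

29


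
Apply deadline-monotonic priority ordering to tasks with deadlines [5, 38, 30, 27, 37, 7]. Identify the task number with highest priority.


Sort tasks by relative deadline (ascending):
  Task 1: deadline = 5
  Task 6: deadline = 7
  Task 4: deadline = 27
  Task 3: deadline = 30
  Task 5: deadline = 37
  Task 2: deadline = 38
Priority order (highest first): [1, 6, 4, 3, 5, 2]
Highest priority task = 1

1


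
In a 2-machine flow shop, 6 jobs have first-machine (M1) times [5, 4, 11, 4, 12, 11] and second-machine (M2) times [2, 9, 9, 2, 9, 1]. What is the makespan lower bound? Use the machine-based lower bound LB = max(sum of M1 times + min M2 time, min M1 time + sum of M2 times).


LB1 = sum(M1 times) + min(M2 times) = 47 + 1 = 48
LB2 = min(M1 times) + sum(M2 times) = 4 + 32 = 36
Lower bound = max(LB1, LB2) = max(48, 36) = 48

48


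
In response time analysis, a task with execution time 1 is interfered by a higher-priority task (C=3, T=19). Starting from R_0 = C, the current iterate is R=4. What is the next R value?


R_next = C + ceil(R_prev / T_hp) * C_hp
ceil(4 / 19) = ceil(0.2105) = 1
Interference = 1 * 3 = 3
R_next = 1 + 3 = 4
R_next = R_prev, so the iteration has converged (response time = 4).

4


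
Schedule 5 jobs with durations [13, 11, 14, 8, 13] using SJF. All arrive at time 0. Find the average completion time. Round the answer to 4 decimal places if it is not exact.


SJF order (ascending): [8, 11, 13, 13, 14]
Completion times:
  Job 1: burst=8, C=8
  Job 2: burst=11, C=19
  Job 3: burst=13, C=32
  Job 4: burst=13, C=45
  Job 5: burst=14, C=59
Average completion = 163/5 = 32.6

32.6


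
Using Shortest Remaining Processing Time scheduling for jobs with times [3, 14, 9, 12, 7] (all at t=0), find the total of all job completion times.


Since all jobs arrive at t=0, SRPT equals SPT ordering.
SPT order: [3, 7, 9, 12, 14]
Completion times:
  Job 1: p=3, C=3
  Job 2: p=7, C=10
  Job 3: p=9, C=19
  Job 4: p=12, C=31
  Job 5: p=14, C=45
Total completion time = 3 + 10 + 19 + 31 + 45 = 108

108


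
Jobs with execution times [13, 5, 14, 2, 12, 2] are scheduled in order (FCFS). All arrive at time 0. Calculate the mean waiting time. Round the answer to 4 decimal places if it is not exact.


FCFS order (as given): [13, 5, 14, 2, 12, 2]
Waiting times:
  Job 1: wait = 0
  Job 2: wait = 13
  Job 3: wait = 18
  Job 4: wait = 32
  Job 5: wait = 34
  Job 6: wait = 46
Sum of waiting times = 143
Average waiting time = 143/6 = 23.8333

23.8333


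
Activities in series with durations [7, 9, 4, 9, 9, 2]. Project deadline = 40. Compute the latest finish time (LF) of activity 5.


LF(activity 5) = deadline - sum of successor durations
Successors: activities 6 through 6 with durations [2]
Sum of successor durations = 2
LF = 40 - 2 = 38

38


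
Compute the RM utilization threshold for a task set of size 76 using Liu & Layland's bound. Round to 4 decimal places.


Compute 2^(1/76) = 1.0091620748
Subtract 1: 1.0091620748 - 1 = 0.0091620748
Multiply by n: 76 * 0.0091620748 = 0.6963176848
Round to 4 dp: 0.6963

0.6963


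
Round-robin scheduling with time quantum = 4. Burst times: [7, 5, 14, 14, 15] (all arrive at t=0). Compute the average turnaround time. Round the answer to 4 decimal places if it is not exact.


Time quantum = 4
Execution trace:
  J1 runs 4 units, time = 4
  J2 runs 4 units, time = 8
  J3 runs 4 units, time = 12
  J4 runs 4 units, time = 16
  J5 runs 4 units, time = 20
  J1 runs 3 units, time = 23
  J2 runs 1 units, time = 24
  J3 runs 4 units, time = 28
  J4 runs 4 units, time = 32
  J5 runs 4 units, time = 36
  J3 runs 4 units, time = 40
  J4 runs 4 units, time = 44
  J5 runs 4 units, time = 48
  J3 runs 2 units, time = 50
  J4 runs 2 units, time = 52
  J5 runs 3 units, time = 55
Finish times: [23, 24, 50, 52, 55]
Average turnaround = 204/5 = 40.8

40.8


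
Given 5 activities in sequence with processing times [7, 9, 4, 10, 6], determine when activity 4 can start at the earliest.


Activity 4 starts after activities 1 through 3 complete.
Predecessor durations: [7, 9, 4]
ES = 7 + 9 + 4 = 20

20


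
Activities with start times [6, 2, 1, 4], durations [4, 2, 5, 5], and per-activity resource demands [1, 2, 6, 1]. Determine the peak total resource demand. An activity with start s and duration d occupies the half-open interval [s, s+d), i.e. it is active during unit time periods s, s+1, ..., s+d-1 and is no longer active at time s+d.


Each activity i is active on [start_i, start_i + duration_i).
Compute total resource usage per time slot:
  t=0: active resources = [], total = 0
  t=1: active resources = [6], total = 6
  t=2: active resources = [2, 6], total = 8
  t=3: active resources = [2, 6], total = 8
  t=4: active resources = [6, 1], total = 7
  t=5: active resources = [6, 1], total = 7
  t=6: active resources = [1, 1], total = 2
  t=7: active resources = [1, 1], total = 2
  t=8: active resources = [1, 1], total = 2
  t=9: active resources = [1], total = 1
Peak resource demand = 8

8


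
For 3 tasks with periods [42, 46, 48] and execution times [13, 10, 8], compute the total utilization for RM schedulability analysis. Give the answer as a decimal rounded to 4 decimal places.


Compute individual utilizations (exact fractions):
  Task 1: C/T = 13/42 (approx. 0.3095)
  Task 2: C/T = 10/46 = 5/23 (approx. 0.2174)
  Task 3: C/T = 8/48 = 1/6 (approx. 0.1667)
Total utilization U = 13/42 + 5/23 + 1/6 = 335/483
Rounded to 4 decimal places: U = 0.6936
RM (Liu & Layland) bound for 3 tasks = 0.779763; compare with U = 335/483 (approx. 0.693582)
U <= bound, so schedulable by RM sufficient condition.

0.6936


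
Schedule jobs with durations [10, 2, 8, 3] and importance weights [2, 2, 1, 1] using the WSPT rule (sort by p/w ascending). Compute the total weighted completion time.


Compute p/w ratios and sort ascending (WSPT): [(2, 2), (3, 1), (10, 2), (8, 1)]
Compute weighted completion times:
  Job (p=2,w=2): C=2, w*C=2*2=4
  Job (p=3,w=1): C=5, w*C=1*5=5
  Job (p=10,w=2): C=15, w*C=2*15=30
  Job (p=8,w=1): C=23, w*C=1*23=23
Total weighted completion time = 62

62


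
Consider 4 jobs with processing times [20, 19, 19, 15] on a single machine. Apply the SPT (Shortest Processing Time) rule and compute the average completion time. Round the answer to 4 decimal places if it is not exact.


Sort jobs by processing time (SPT order): [15, 19, 19, 20]
Compute completion times sequentially:
  Job 1: processing = 15, completes at 15
  Job 2: processing = 19, completes at 34
  Job 3: processing = 19, completes at 53
  Job 4: processing = 20, completes at 73
Sum of completion times = 175
Average completion time = 175/4 = 43.75

43.75


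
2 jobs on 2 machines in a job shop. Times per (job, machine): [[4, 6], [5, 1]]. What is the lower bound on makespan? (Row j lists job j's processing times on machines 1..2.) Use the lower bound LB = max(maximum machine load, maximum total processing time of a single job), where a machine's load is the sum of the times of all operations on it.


Machine loads:
  Machine 1: 4 + 5 = 9
  Machine 2: 6 + 1 = 7
Max machine load = 9
Job totals:
  Job 1: 10
  Job 2: 6
Max job total = 10
Lower bound = max(9, 10) = 10

10


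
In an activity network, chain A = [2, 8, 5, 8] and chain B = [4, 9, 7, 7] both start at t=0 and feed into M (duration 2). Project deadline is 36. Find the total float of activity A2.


Forward pass: ES(A2) = sum of predecessors on chain A = 2
EF = ES + duration = 2 + 8 = 10
Backward pass: LF(M) = deadline = 36; LS(M) = 36 - 2 = 34
LF(A2) = LS(M) - sum(successors on chain A) = 34 - 13 = 21
LS = LF - duration = 21 - 8 = 13
Total float = LS - ES = 13 - 2 = 11

11


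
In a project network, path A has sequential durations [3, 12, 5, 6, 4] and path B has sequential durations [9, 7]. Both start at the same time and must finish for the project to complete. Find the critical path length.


Path A total = 3 + 12 + 5 + 6 + 4 = 30
Path B total = 9 + 7 = 16
Critical path = longest path = max(30, 16) = 30

30


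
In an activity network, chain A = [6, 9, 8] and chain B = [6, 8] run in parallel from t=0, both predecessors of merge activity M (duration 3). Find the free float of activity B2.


ES(B2) = sum of predecessors on chain B = 6
EF(B2) = ES + duration = 6 + 8 = 14
Successor of B2 is M. ES(M) = max(sum(A), sum(B)) = max(23, 14) = 23
Free float = ES(successor) - EF(current) = 23 - 14 = 9

9


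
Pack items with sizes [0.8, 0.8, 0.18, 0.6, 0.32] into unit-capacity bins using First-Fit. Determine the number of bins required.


Place items sequentially using First-Fit:
  Item 0.8 -> new Bin 1
  Item 0.8 -> new Bin 2
  Item 0.18 -> Bin 1 (now 0.98)
  Item 0.6 -> new Bin 3
  Item 0.32 -> Bin 3 (now 0.92)
Total bins used = 3

3


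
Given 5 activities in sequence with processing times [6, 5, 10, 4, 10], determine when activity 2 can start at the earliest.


Activity 2 starts after activities 1 through 1 complete.
Predecessor durations: [6]
ES = 6 = 6

6


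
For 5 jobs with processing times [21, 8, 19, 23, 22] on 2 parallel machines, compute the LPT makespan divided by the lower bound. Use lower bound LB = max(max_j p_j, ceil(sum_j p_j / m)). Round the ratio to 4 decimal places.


LPT order: [23, 22, 21, 19, 8]
Machine loads after assignment: [50, 43]
LPT makespan = 50
Lower bound = max(max_job, ceil(total/2)) = max(23, 47) = 47
Ratio = 50 / 47 = 1.0638

1.0638


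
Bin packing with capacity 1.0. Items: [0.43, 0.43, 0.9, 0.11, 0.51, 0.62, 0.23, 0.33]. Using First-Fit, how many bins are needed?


Place items sequentially using First-Fit:
  Item 0.43 -> new Bin 1
  Item 0.43 -> Bin 1 (now 0.86)
  Item 0.9 -> new Bin 2
  Item 0.11 -> Bin 1 (now 0.97)
  Item 0.51 -> new Bin 3
  Item 0.62 -> new Bin 4
  Item 0.23 -> Bin 3 (now 0.74)
  Item 0.33 -> Bin 4 (now 0.95)
Total bins used = 4

4


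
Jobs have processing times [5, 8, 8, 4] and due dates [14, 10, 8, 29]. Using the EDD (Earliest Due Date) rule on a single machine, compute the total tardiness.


Sort by due date (EDD order): [(8, 8), (8, 10), (5, 14), (4, 29)]
Compute completion times and tardiness:
  Job 1: p=8, d=8, C=8, tardiness=max(0,8-8)=0
  Job 2: p=8, d=10, C=16, tardiness=max(0,16-10)=6
  Job 3: p=5, d=14, C=21, tardiness=max(0,21-14)=7
  Job 4: p=4, d=29, C=25, tardiness=max(0,25-29)=0
Total tardiness = 13

13


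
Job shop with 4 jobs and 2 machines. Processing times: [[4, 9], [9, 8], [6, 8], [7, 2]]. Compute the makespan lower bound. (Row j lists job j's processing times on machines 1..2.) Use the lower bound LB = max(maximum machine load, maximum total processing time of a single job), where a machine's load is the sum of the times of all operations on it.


Machine loads:
  Machine 1: 4 + 9 + 6 + 7 = 26
  Machine 2: 9 + 8 + 8 + 2 = 27
Max machine load = 27
Job totals:
  Job 1: 13
  Job 2: 17
  Job 3: 14
  Job 4: 9
Max job total = 17
Lower bound = max(27, 17) = 27

27


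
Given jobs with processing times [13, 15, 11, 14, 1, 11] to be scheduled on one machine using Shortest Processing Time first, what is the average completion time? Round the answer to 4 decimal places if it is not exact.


Sort jobs by processing time (SPT order): [1, 11, 11, 13, 14, 15]
Compute completion times sequentially:
  Job 1: processing = 1, completes at 1
  Job 2: processing = 11, completes at 12
  Job 3: processing = 11, completes at 23
  Job 4: processing = 13, completes at 36
  Job 5: processing = 14, completes at 50
  Job 6: processing = 15, completes at 65
Sum of completion times = 187
Average completion time = 187/6 = 31.1667

31.1667


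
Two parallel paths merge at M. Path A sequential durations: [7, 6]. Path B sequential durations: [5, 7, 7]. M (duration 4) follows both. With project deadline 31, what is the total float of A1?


Forward pass: ES(A1) = sum of predecessors on chain A = 0
EF = ES + duration = 0 + 7 = 7
Backward pass: LF(M) = deadline = 31; LS(M) = 31 - 4 = 27
LF(A1) = LS(M) - sum(successors on chain A) = 27 - 6 = 21
LS = LF - duration = 21 - 7 = 14
Total float = LS - ES = 14 - 0 = 14

14


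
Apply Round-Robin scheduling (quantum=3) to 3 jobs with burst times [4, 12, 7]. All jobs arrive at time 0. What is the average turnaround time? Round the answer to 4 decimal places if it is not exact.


Time quantum = 3
Execution trace:
  J1 runs 3 units, time = 3
  J2 runs 3 units, time = 6
  J3 runs 3 units, time = 9
  J1 runs 1 units, time = 10
  J2 runs 3 units, time = 13
  J3 runs 3 units, time = 16
  J2 runs 3 units, time = 19
  J3 runs 1 units, time = 20
  J2 runs 3 units, time = 23
Finish times: [10, 23, 20]
Average turnaround = 53/3 = 17.6667

17.6667


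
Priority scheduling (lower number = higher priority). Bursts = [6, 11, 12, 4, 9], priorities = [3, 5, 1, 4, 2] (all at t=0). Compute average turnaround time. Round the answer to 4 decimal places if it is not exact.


Sort by priority (ascending = highest first):
Order: [(1, 12), (2, 9), (3, 6), (4, 4), (5, 11)]
Completion times:
  Priority 1, burst=12, C=12
  Priority 2, burst=9, C=21
  Priority 3, burst=6, C=27
  Priority 4, burst=4, C=31
  Priority 5, burst=11, C=42
Average turnaround = 133/5 = 26.6

26.6


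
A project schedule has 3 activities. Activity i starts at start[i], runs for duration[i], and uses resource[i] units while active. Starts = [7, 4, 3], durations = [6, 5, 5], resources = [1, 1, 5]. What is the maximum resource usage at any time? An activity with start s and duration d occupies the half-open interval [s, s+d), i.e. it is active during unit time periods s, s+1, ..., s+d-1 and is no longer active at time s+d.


Each activity i is active on [start_i, start_i + duration_i).
Compute total resource usage per time slot:
  t=0: active resources = [], total = 0
  t=1: active resources = [], total = 0
  t=2: active resources = [], total = 0
  t=3: active resources = [5], total = 5
  t=4: active resources = [1, 5], total = 6
  t=5: active resources = [1, 5], total = 6
  t=6: active resources = [1, 5], total = 6
  t=7: active resources = [1, 1, 5], total = 7
  t=8: active resources = [1, 1], total = 2
  t=9: active resources = [1], total = 1
  t=10: active resources = [1], total = 1
  t=11: active resources = [1], total = 1
  t=12: active resources = [1], total = 1
Peak resource demand = 7

7


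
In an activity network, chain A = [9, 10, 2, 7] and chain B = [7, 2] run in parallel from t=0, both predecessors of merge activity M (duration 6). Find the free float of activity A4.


ES(A4) = sum of predecessors on chain A = 21
EF(A4) = ES + duration = 21 + 7 = 28
Successor of A4 is M. ES(M) = max(sum(A), sum(B)) = max(28, 9) = 28
Free float = ES(successor) - EF(current) = 28 - 28 = 0

0


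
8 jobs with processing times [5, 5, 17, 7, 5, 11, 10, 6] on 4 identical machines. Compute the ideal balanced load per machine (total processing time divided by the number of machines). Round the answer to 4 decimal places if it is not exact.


Total processing time = 5 + 5 + 17 + 7 + 5 + 11 + 10 + 6 = 66
Number of machines = 4
Ideal balanced load = 66 / 4 = 16.5

16.5


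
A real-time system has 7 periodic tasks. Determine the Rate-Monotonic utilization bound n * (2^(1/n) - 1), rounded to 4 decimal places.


Compute 2^(1/7) = 1.1040895137
Subtract 1: 1.1040895137 - 1 = 0.1040895137
Multiply by n: 7 * 0.1040895137 = 0.7286265959
Round to 4 dp: 0.7286

0.7286


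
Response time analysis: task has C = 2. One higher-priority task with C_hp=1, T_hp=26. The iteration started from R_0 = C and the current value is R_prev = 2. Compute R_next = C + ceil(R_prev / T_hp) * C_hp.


R_next = C + ceil(R_prev / T_hp) * C_hp
ceil(2 / 26) = ceil(0.0769) = 1
Interference = 1 * 1 = 1
R_next = 2 + 1 = 3

3


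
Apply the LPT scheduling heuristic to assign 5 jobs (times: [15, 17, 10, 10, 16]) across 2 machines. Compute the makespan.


Sort jobs in decreasing order (LPT): [17, 16, 15, 10, 10]
Assign each job to the least loaded machine:
  Machine 1: jobs [17, 10, 10], load = 37
  Machine 2: jobs [16, 15], load = 31
Makespan = max load = 37

37


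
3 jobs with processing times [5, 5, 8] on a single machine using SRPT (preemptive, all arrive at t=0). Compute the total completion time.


Since all jobs arrive at t=0, SRPT equals SPT ordering.
SPT order: [5, 5, 8]
Completion times:
  Job 1: p=5, C=5
  Job 2: p=5, C=10
  Job 3: p=8, C=18
Total completion time = 5 + 10 + 18 = 33

33


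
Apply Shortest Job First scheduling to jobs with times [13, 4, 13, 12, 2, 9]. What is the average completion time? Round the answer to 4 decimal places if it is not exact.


SJF order (ascending): [2, 4, 9, 12, 13, 13]
Completion times:
  Job 1: burst=2, C=2
  Job 2: burst=4, C=6
  Job 3: burst=9, C=15
  Job 4: burst=12, C=27
  Job 5: burst=13, C=40
  Job 6: burst=13, C=53
Average completion = 143/6 = 23.8333

23.8333


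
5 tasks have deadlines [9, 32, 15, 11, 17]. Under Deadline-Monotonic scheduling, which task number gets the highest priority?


Sort tasks by relative deadline (ascending):
  Task 1: deadline = 9
  Task 4: deadline = 11
  Task 3: deadline = 15
  Task 5: deadline = 17
  Task 2: deadline = 32
Priority order (highest first): [1, 4, 3, 5, 2]
Highest priority task = 1

1


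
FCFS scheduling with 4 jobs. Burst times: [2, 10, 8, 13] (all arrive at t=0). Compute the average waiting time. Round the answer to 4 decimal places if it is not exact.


FCFS order (as given): [2, 10, 8, 13]
Waiting times:
  Job 1: wait = 0
  Job 2: wait = 2
  Job 3: wait = 12
  Job 4: wait = 20
Sum of waiting times = 34
Average waiting time = 34/4 = 8.5

8.5


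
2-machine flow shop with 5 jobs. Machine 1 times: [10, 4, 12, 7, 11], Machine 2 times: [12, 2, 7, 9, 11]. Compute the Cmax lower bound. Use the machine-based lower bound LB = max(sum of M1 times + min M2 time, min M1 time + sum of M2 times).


LB1 = sum(M1 times) + min(M2 times) = 44 + 2 = 46
LB2 = min(M1 times) + sum(M2 times) = 4 + 41 = 45
Lower bound = max(LB1, LB2) = max(46, 45) = 46

46


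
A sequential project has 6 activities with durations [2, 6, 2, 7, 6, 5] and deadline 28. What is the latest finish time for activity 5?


LF(activity 5) = deadline - sum of successor durations
Successors: activities 6 through 6 with durations [5]
Sum of successor durations = 5
LF = 28 - 5 = 23

23


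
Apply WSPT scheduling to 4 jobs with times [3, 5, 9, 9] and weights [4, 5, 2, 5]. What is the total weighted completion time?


Compute p/w ratios and sort ascending (WSPT): [(3, 4), (5, 5), (9, 5), (9, 2)]
Compute weighted completion times:
  Job (p=3,w=4): C=3, w*C=4*3=12
  Job (p=5,w=5): C=8, w*C=5*8=40
  Job (p=9,w=5): C=17, w*C=5*17=85
  Job (p=9,w=2): C=26, w*C=2*26=52
Total weighted completion time = 189

189


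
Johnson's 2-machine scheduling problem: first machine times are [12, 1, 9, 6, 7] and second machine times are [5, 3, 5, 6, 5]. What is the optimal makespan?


Apply Johnson's rule:
  Group 1 (a <= b): [(2, 1, 3), (4, 6, 6)]
  Group 2 (a > b): [(1, 12, 5), (3, 9, 5), (5, 7, 5)]
Optimal job order: [2, 4, 1, 3, 5]
Schedule:
  Job 2: M1 done at 1, M2 done at 4
  Job 4: M1 done at 7, M2 done at 13
  Job 1: M1 done at 19, M2 done at 24
  Job 3: M1 done at 28, M2 done at 33
  Job 5: M1 done at 35, M2 done at 40
Makespan = 40

40


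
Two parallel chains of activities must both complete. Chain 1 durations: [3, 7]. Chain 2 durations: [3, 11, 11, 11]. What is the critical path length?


Path A total = 3 + 7 = 10
Path B total = 3 + 11 + 11 + 11 = 36
Critical path = longest path = max(10, 36) = 36

36


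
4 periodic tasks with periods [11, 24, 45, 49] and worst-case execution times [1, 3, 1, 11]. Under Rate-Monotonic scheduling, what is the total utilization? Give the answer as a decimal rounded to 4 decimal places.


Compute individual utilizations (exact fractions):
  Task 1: C/T = 1/11 (approx. 0.0909)
  Task 2: C/T = 3/24 = 1/8 (approx. 0.125)
  Task 3: C/T = 1/45 (approx. 0.0222)
  Task 4: C/T = 11/49 (approx. 0.2245)
Total utilization U = 1/11 + 1/8 + 1/45 + 11/49 = 89767/194040
Rounded to 4 decimal places: U = 0.4626
RM (Liu & Layland) bound for 4 tasks = 0.756828; compare with U = 89767/194040 (approx. 0.462621)
U <= bound, so schedulable by RM sufficient condition.

0.4626


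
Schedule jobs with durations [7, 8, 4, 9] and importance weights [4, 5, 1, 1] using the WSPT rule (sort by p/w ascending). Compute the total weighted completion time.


Compute p/w ratios and sort ascending (WSPT): [(8, 5), (7, 4), (4, 1), (9, 1)]
Compute weighted completion times:
  Job (p=8,w=5): C=8, w*C=5*8=40
  Job (p=7,w=4): C=15, w*C=4*15=60
  Job (p=4,w=1): C=19, w*C=1*19=19
  Job (p=9,w=1): C=28, w*C=1*28=28
Total weighted completion time = 147

147
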